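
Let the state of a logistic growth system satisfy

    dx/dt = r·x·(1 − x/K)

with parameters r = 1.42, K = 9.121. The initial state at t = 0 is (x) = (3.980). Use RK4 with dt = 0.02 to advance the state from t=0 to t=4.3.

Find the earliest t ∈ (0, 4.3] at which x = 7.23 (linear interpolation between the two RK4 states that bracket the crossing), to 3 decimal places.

t=0.000: state=(3.980)
step 1 (dt=0.02): k1=(3.185), k2=(3.191), k3=(3.191), k4=(3.196); state += dt/6·(k1+2k2+2k3+k4)
t=0.020: state=(4.044)
t=0.040: state=(4.108)
t=0.060: state=(4.172)
continuing one RK4 step at a time; state shown every 10 steps (Δt=0.2):
t=0.200: state=(4.624)
t=0.400: state=(5.266)
t=0.600: state=(5.881)
t=0.800: state=(6.447)
t=1.000: state=(6.951)
t=1.120: state=(7.220)
next step: t=1.140: state=(7.262) — x has crossed 7.23
linear interpolation between t=1.120 (7.21994) and t=1.140 (7.26232) → t≈1.125

t = 1.125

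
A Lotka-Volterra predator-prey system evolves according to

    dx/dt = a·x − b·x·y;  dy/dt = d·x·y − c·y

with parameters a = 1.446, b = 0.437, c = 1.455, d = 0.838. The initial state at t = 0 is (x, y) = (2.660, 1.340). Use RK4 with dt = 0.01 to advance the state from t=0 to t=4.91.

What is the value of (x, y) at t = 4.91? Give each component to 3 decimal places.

t=0.000: state=(2.660, 1.340)
step 1 (dt=0.01): k1=(2.289, 1.037), k2=(2.293, 1.054), k3=(2.292, 1.054), k4=(2.296, 1.071); state += dt/6·(k1+2k2+2k3+k4)
t=0.010: state=(2.683, 1.351)
t=0.020: state=(2.706, 1.361)
t=0.030: state=(2.729, 1.373)
continuing one RK4 step at a time; state shown every 20 steps (Δt=0.2):
t=0.200: state=(3.124, 1.626)
t=0.400: state=(3.547, 2.129)
t=0.600: state=(3.803, 2.957)
t=0.800: state=(3.729, 4.178)
t=1.000: state=(3.244, 5.632)
t=1.200: state=(2.503, 6.825)
t=1.400: state=(1.792, 7.297)
t=1.600: state=(1.274, 7.032)
t=1.800: state=(0.947, 6.318)
t=2.000: state=(0.756, 5.439)
t=2.200: state=(0.652, 4.571)
t=2.400: state=(0.605, 3.794)
t=2.600: state=(0.597, 3.135)
t=2.800: state=(0.622, 2.595)
t=3.000: state=(0.675, 2.161)
t=3.200: state=(0.758, 1.821)
t=3.400: state=(0.873, 1.560)
t=3.600: state=(1.026, 1.366)
t=3.800: state=(1.224, 1.232)
t=4.000: state=(1.473, 1.154)
t=4.200: state=(1.781, 1.132)
t=4.400: state=(2.151, 1.176)
t=4.600: state=(2.580, 1.305)
t=4.800: state=(3.042, 1.563)
t=4.910: state=(3.292, 1.783)

(x, y) = (3.292, 1.783)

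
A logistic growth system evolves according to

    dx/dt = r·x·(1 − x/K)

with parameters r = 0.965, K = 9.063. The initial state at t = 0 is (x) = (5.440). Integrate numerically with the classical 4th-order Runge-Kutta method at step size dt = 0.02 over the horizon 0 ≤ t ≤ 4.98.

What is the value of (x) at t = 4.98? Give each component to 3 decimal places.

t=0.000: state=(5.440)
step 1 (dt=0.02): k1=(2.099), k2=(2.094), k3=(2.094), k4=(2.090); state += dt/6·(k1+2k2+2k3+k4)
t=0.020: state=(5.482)
t=0.040: state=(5.524)
t=0.060: state=(5.565)
continuing one RK4 step at a time; state shown every 10 steps (Δt=0.2):
t=0.200: state=(5.850)
t=0.400: state=(6.239)
t=0.600: state=(6.600)
t=0.800: state=(6.930)
t=1.000: state=(7.229)
t=1.200: state=(7.495)
t=1.400: state=(7.730)
t=1.600: state=(7.935)
t=1.800: state=(8.112)
t=2.000: state=(8.264)
t=2.200: state=(8.394)
t=2.400: state=(8.504)
t=2.600: state=(8.597)
t=2.800: state=(8.675)
t=3.000: state=(8.741)
t=3.200: state=(8.796)
t=3.400: state=(8.842)
t=3.600: state=(8.880)
t=3.800: state=(8.911)
t=4.000: state=(8.938)
t=4.200: state=(8.959)
t=4.400: state=(8.977)
t=4.600: state=(8.992)
t=4.800: state=(9.005)
t=4.980: state=(9.014)

(x) = (9.014)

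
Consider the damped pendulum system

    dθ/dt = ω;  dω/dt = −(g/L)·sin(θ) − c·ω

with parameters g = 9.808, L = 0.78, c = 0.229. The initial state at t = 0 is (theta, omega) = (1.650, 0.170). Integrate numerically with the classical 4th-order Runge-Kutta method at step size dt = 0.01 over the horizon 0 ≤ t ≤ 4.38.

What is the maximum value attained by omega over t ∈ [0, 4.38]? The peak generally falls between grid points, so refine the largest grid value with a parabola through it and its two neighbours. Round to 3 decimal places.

max omega = 4.431

t=0.000: state=(1.650, 0.170)
step 1 (dt=0.01): k1=(0.170, -12.574), k2=(0.107, -12.559), k3=(0.107, -12.559), k4=(0.044, -12.544); state += dt/6·(k1+2k2+2k3+k4)
t=0.010: state=(1.651, 0.044)
t=0.020: state=(1.651, -0.081)
t=0.030: state=(1.649, -0.206)
continuing one RK4 step at a time; state shown every 20 steps (Δt=0.2):
t=0.200: state=(1.436, -2.290)
t=0.400: state=(0.756, -4.367)
t=0.600: state=(-0.201, -4.828)
t=0.800: state=(-1.028, -3.174)
t=1.000: state=(-1.419, -0.702)
t=1.200: state=(-1.311, 1.753)
t=1.400: state=(-0.744, 3.789)
t=1.600: state=(0.107, 4.381)
t=1.800: state=(0.872, 3.001)
t=2.000: state=(1.247, 0.689)
t=2.200: state=(1.146, -1.661)
t=2.400: state=(0.614, -3.504)
t=2.600: state=(-0.157, -3.899)
t=2.800: state=(-0.824, -2.533)
t=3.000: state=(-1.117, -0.348)
t=3.200: state=(-0.964, 1.829)
t=3.400: state=(-0.428, 3.348)
t=3.600: state=(0.274, 3.379)
t=3.800: state=(0.821, 1.909)
t=4.000: state=(0.998, -0.165)
t=4.200: state=(0.764, -2.098)
t=4.380: state=(0.278, -3.133)
largest grid value and its neighbours: omega(1.550)=4.42924, omega(1.560)=4.43058, omega(1.570)=4.42637
parabola through these three points peaks at t≈1.557 with omega≈4.43077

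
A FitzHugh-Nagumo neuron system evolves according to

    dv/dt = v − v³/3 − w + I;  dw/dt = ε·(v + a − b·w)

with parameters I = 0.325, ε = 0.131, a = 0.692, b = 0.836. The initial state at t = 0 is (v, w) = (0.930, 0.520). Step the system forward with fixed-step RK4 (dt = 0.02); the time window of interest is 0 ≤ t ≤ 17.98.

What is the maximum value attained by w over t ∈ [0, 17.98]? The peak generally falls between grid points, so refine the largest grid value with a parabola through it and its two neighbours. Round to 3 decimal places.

t=0.000: state=(0.930, 0.520)
step 1 (dt=0.02): k1=(0.467, 0.156), k2=(0.466, 0.156), k3=(0.466, 0.156), k4=(0.465, 0.156); state += dt/6·(k1+2k2+2k3+k4)
t=0.020: state=(0.939, 0.523)
t=0.040: state=(0.949, 0.526)
t=0.060: state=(0.958, 0.529)
continuing one RK4 step at a time; state shown every 50 steps (Δt=1):
t=1.000: state=(1.287, 0.693)
t=2.000: state=(1.362, 0.874)
t=3.000: state=(1.278, 1.034)
t=4.000: state=(1.122, 1.161)
t=5.000: state=(0.899, 1.253)
t=6.000: state=(0.539, 1.300)
t=7.000: state=(-0.235, 1.276)
t=8.000: state=(-1.618, 1.111)
t=9.000: state=(-1.954, 0.850)
t=10.000: state=(-1.892, 0.608)
t=11.000: state=(-1.808, 0.402)
t=12.000: state=(-1.724, 0.227)
t=13.000: state=(-1.643, 0.080)
t=14.000: state=(-1.564, -0.041)
t=15.000: state=(-1.488, -0.140)
t=16.000: state=(-1.414, -0.220)
t=17.000: state=(-1.342, -0.282)
t=17.980: state=(-1.274, -0.328)
largest grid value and its neighbours: w(6.240)=1.30220, w(6.260)=1.30222, w(6.280)=1.30220
parabola through these three points peaks at t≈6.262 with w≈1.30222

max w = 1.302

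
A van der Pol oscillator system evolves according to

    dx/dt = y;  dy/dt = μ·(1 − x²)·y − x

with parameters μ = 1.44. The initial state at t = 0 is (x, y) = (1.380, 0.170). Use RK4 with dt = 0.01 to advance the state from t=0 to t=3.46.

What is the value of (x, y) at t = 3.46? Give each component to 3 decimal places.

(x, y) = (-1.747, 0.496)

t=0.000: state=(1.380, 0.170)
step 1 (dt=0.01): k1=(0.170, -1.601), k2=(0.162, -1.592), k3=(0.162, -1.592), k4=(0.154, -1.583); state += dt/6·(k1+2k2+2k3+k4)
t=0.010: state=(1.382, 0.154)
t=0.020: state=(1.383, 0.138)
t=0.030: state=(1.384, 0.123)
continuing one RK4 step at a time; state shown every 20 steps (Δt=0.2):
t=0.200: state=(1.384, -0.113)
t=0.400: state=(1.339, -0.331)
t=0.600: state=(1.255, -0.508)
t=0.800: state=(1.137, -0.674)
t=1.000: state=(0.984, -0.859)
t=1.200: state=(0.790, -1.096)
t=1.400: state=(0.539, -1.430)
t=1.600: state=(0.208, -1.912)
t=1.800: state=(-0.236, -2.540)
t=2.000: state=(-0.799, -3.010)
t=2.200: state=(-1.380, -2.611)
t=2.400: state=(-1.786, -1.402)
t=2.600: state=(-1.958, -0.405)
t=2.800: state=(-1.982, 0.093)
t=3.000: state=(-1.939, 0.309)
t=3.200: state=(-1.866, 0.413)
t=3.400: state=(-1.776, 0.479)
t=3.460: state=(-1.747, 0.496)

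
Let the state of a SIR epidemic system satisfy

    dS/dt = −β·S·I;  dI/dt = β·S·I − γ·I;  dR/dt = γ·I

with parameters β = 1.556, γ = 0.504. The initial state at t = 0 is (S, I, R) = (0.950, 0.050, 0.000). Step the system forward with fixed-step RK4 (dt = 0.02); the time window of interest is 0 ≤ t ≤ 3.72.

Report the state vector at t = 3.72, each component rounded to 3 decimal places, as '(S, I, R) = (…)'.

(S, I, R) = (0.284, 0.325, 0.391)

t=0.000: state=(0.950, 0.050, 0.000)
step 1 (dt=0.02): k1=(-0.074, 0.049, 0.025), k2=(-0.075, 0.049, 0.025), k3=(-0.075, 0.049, 0.025), k4=(-0.075, 0.050, 0.026); state += dt/6·(k1+2k2+2k3+k4)
t=0.020: state=(0.949, 0.051, 0.001)
t=0.040: state=(0.947, 0.052, 0.001)
t=0.060: state=(0.945, 0.053, 0.002)
continuing one RK4 step at a time; state shown every 10 steps (Δt=0.2):
t=0.200: state=(0.934, 0.061, 0.006)
t=0.400: state=(0.915, 0.073, 0.012)
t=0.600: state=(0.892, 0.088, 0.020)
t=0.800: state=(0.866, 0.104, 0.030)
t=1.000: state=(0.836, 0.123, 0.041)
t=1.200: state=(0.802, 0.143, 0.055)
t=1.400: state=(0.765, 0.165, 0.070)
t=1.600: state=(0.724, 0.188, 0.088)
t=1.800: state=(0.680, 0.212, 0.108)
t=2.000: state=(0.635, 0.235, 0.131)
t=2.200: state=(0.588, 0.257, 0.156)
t=2.400: state=(0.541, 0.277, 0.182)
t=2.600: state=(0.495, 0.294, 0.211)
t=2.800: state=(0.451, 0.308, 0.242)
t=3.000: state=(0.409, 0.318, 0.273)
t=3.200: state=(0.370, 0.325, 0.306)
t=3.400: state=(0.334, 0.327, 0.338)
t=3.600: state=(0.302, 0.327, 0.371)
t=3.720: state=(0.284, 0.325, 0.391)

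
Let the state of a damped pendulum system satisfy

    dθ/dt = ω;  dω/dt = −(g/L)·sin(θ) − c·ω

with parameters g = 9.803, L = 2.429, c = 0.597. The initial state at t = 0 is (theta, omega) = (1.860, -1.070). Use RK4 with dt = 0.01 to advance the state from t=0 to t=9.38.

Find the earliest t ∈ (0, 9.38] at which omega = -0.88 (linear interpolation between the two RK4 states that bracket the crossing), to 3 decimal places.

t=0.000: state=(1.860, -1.070)
step 1 (dt=0.01): k1=(-1.070, -3.229), k2=(-1.086, -3.226), k3=(-1.086, -3.226), k4=(-1.102, -3.222); state += dt/6·(k1+2k2+2k3+k4)
t=0.010: state=(1.849, -1.102)
t=0.020: state=(1.838, -1.134)
t=0.030: state=(1.826, -1.167)
continuing one RK4 step at a time; state shown every 50 steps (Δt=0.5):
t=0.500: state=(0.949, -2.463)
t=1.000: state=(-0.328, -2.259)
t=1.390: state=(-0.959, -0.899)
next step: t=1.400: state=(-0.968, -0.861) — omega has crossed -0.88
linear interpolation between t=1.390 (-0.89892) and t=1.400 (-0.86054) → t≈1.395

t = 1.395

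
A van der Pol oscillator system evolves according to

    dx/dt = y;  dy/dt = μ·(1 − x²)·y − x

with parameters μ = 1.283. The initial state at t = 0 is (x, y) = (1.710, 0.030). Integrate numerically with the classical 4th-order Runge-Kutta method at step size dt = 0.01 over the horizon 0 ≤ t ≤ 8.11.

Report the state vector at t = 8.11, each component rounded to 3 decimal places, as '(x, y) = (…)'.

t=0.000: state=(1.710, 0.030)
step 1 (dt=0.01): k1=(0.030, -1.784), k2=(0.021, -1.762), k3=(0.021, -1.762), k4=(0.012, -1.741); state += dt/6·(k1+2k2+2k3+k4)
t=0.010: state=(1.710, 0.012)
t=0.020: state=(1.710, -0.005)
t=0.030: state=(1.710, -0.022)
continuing one RK4 step at a time; state shown every 50 steps (Δt=0.5):
t=0.500: state=(1.570, -0.497)
t=1.000: state=(1.248, -0.797)
t=1.500: state=(0.741, -1.297)
t=2.000: state=(-0.163, -2.449)
t=2.500: state=(-1.531, -2.247)
t=3.000: state=(-2.005, -0.012)
t=3.500: state=(-1.861, 0.459)
t=4.000: state=(-1.588, 0.631)
t=4.500: state=(-1.218, 0.873)
t=5.000: state=(-0.667, 1.416)
t=5.500: state=(0.323, 2.657)
t=6.000: state=(1.673, 1.886)
t=6.500: state=(2.009, -0.110)
t=7.000: state=(1.837, -0.483)
t=7.500: state=(1.554, -0.651)
t=8.000: state=(1.171, -0.911)
t=8.110: state=(1.066, -1.000)

(x, y) = (1.066, -1.000)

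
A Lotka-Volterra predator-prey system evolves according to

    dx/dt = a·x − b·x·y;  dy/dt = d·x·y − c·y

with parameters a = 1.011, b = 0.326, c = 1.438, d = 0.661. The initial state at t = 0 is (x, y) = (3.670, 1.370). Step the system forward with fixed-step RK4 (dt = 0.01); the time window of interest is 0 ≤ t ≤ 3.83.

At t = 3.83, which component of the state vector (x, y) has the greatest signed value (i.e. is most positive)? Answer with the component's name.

t=0.000: state=(3.670, 1.370)
step 1 (dt=0.01): k1=(2.071, 1.353), k2=(2.069, 1.369), k3=(2.069, 1.370), k4=(2.066, 1.386); state += dt/6·(k1+2k2+2k3+k4)
t=0.010: state=(3.691, 1.384)
t=0.020: state=(3.711, 1.398)
t=0.030: state=(3.732, 1.412)
continuing one RK4 step at a time; state shown every 20 steps (Δt=0.2):
t=0.200: state=(4.066, 1.714)
t=0.400: state=(4.379, 2.250)
t=0.600: state=(4.518, 3.047)
t=0.800: state=(4.383, 4.130)
t=1.000: state=(3.935, 5.385)
t=1.200: state=(3.263, 6.510)
t=1.400: state=(2.549, 7.166)
t=1.600: state=(1.946, 7.223)
t=1.800: state=(1.505, 6.794)
t=2.000: state=(1.210, 6.089)
t=2.200: state=(1.022, 5.287)
t=2.400: state=(0.909, 4.503)
t=2.600: state=(0.850, 3.792)
t=2.800: state=(0.829, 3.177)
t=3.000: state=(0.840, 2.660)
t=3.200: state=(0.877, 2.234)
t=3.400: state=(0.938, 1.889)
t=3.600: state=(1.025, 1.612)
t=3.800: state=(1.138, 1.395)
t=3.830: state=(1.157, 1.367)
compare at T: x=1.157, y=1.367

largest component: y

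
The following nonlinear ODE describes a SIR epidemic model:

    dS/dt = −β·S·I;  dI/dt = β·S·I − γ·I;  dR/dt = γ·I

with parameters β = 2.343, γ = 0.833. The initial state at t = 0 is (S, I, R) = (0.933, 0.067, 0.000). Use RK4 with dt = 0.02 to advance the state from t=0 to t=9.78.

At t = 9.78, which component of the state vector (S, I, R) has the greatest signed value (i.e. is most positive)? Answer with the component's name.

t=0.000: state=(0.933, 0.067, 0.000)
step 1 (dt=0.02): k1=(-0.146, 0.091, 0.056), k2=(-0.148, 0.092, 0.057), k3=(-0.148, 0.092, 0.057), k4=(-0.150, 0.093, 0.057); state += dt/6·(k1+2k2+2k3+k4)
t=0.020: state=(0.930, 0.069, 0.001)
t=0.040: state=(0.927, 0.071, 0.002)
t=0.060: state=(0.924, 0.073, 0.003)
continuing one RK4 step at a time; state shown every 25 steps (Δt=0.5):
t=0.500: state=(0.836, 0.125, 0.039)
t=1.000: state=(0.690, 0.202, 0.107)
t=1.500: state=(0.522, 0.272, 0.207)
t=2.000: state=(0.371, 0.301, 0.328)
t=2.500: state=(0.262, 0.287, 0.451)
t=3.000: state=(0.192, 0.246, 0.563)
t=3.500: state=(0.148, 0.197, 0.655)
t=4.000: state=(0.121, 0.152, 0.727)
t=4.500: state=(0.103, 0.114, 0.783)
t=5.000: state=(0.092, 0.084, 0.824)
t=5.500: state=(0.085, 0.062, 0.854)
t=6.000: state=(0.079, 0.045, 0.876)
t=6.500: state=(0.076, 0.032, 0.892)
t=7.000: state=(0.074, 0.023, 0.903)
t=7.500: state=(0.072, 0.017, 0.911)
t=8.000: state=(0.071, 0.012, 0.917)
t=8.500: state=(0.070, 0.009, 0.922)
t=9.000: state=(0.069, 0.006, 0.925)
t=9.500: state=(0.069, 0.004, 0.927)
t=9.780: state=(0.069, 0.004, 0.928)
compare at T: S=0.069, I=0.004, R=0.928

largest component: R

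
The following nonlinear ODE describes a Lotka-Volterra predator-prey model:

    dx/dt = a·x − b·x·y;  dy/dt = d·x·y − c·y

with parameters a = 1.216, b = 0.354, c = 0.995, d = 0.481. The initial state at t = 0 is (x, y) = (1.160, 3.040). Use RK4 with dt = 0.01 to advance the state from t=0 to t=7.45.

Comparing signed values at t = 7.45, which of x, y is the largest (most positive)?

largest component: x

t=0.000: state=(1.160, 3.040)
step 1 (dt=0.01): k1=(0.162, -1.329), k2=(0.165, -1.325), k3=(0.165, -1.325), k4=(0.168, -1.320); state += dt/6·(k1+2k2+2k3+k4)
t=0.010: state=(1.162, 3.027)
t=0.020: state=(1.163, 3.014)
t=0.030: state=(1.165, 3.001)
continuing one RK4 step at a time; state shown every 25 steps (Δt=0.25):
t=0.250: state=(1.218, 2.734)
t=0.500: state=(1.311, 2.481)
t=0.750: state=(1.440, 2.282)
t=1.000: state=(1.606, 2.136)
t=1.250: state=(1.809, 2.045)
t=1.500: state=(2.050, 2.010)
t=1.750: state=(2.324, 2.038)
t=2.000: state=(2.620, 2.139)
t=2.250: state=(2.916, 2.327)
t=2.500: state=(3.177, 2.619)
t=2.750: state=(3.357, 3.028)
t=3.000: state=(3.403, 3.551)
t=3.250: state=(3.282, 4.146)
t=3.500: state=(3.002, 4.724)
t=3.750: state=(2.623, 5.169)
t=4.000: state=(2.223, 5.393)
t=4.250: state=(1.868, 5.374)
t=4.500: state=(1.587, 5.154)
t=4.750: state=(1.383, 4.802)
t=5.000: state=(1.248, 4.383)
t=5.250: state=(1.170, 3.951)
t=5.500: state=(1.139, 3.538)
t=5.750: state=(1.148, 3.164)
t=6.000: state=(1.193, 2.839)
t=6.250: state=(1.273, 2.567)
t=6.500: state=(1.389, 2.348)
t=6.750: state=(1.541, 2.183)
t=7.000: state=(1.731, 2.071)
t=7.250: state=(1.958, 2.016)
t=7.450: state=(2.166, 2.014)
compare at T: x=2.166, y=2.014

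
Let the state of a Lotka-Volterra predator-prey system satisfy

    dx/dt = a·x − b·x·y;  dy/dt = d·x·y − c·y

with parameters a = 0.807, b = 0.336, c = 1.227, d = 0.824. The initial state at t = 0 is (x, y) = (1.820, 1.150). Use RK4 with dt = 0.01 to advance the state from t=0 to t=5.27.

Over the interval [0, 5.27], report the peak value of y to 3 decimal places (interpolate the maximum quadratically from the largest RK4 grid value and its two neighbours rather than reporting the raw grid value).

t=0.000: state=(1.820, 1.150)
step 1 (dt=0.01): k1=(0.765, 0.314), k2=(0.766, 0.318), k3=(0.766, 0.318), k4=(0.767, 0.322); state += dt/6·(k1+2k2+2k3+k4)
t=0.010: state=(1.828, 1.153)
t=0.020: state=(1.835, 1.156)
t=0.030: state=(1.843, 1.160)
continuing one RK4 step at a time; state shown every 20 steps (Δt=0.2):
t=0.200: state=(1.975, 1.230)
t=0.400: state=(2.129, 1.350)
t=0.600: state=(2.272, 1.518)
t=0.800: state=(2.394, 1.745)
t=1.000: state=(2.478, 2.041)
t=1.200: state=(2.509, 2.410)
t=1.400: state=(2.472, 2.846)
t=1.600: state=(2.361, 3.319)
t=1.800: state=(2.186, 3.780)
t=2.000: state=(1.966, 4.165)
t=2.200: state=(1.730, 4.419)
t=2.400: state=(1.504, 4.511)
t=2.600: state=(1.307, 4.448)
t=2.800: state=(1.146, 4.257)
t=3.000: state=(1.021, 3.980)
t=3.200: state=(0.928, 3.655)
t=3.400: state=(0.863, 3.313)
t=3.600: state=(0.821, 2.977)
t=3.800: state=(0.798, 2.661)
t=4.000: state=(0.792, 2.373)
t=4.200: state=(0.801, 2.116)
t=4.400: state=(0.823, 1.893)
t=4.600: state=(0.857, 1.700)
t=4.800: state=(0.903, 1.538)
t=5.000: state=(0.962, 1.403)
t=5.200: state=(1.033, 1.293)
t=5.270: state=(1.060, 1.261)
largest grid value and its neighbours: y(2.400)=4.51138, y(2.410)=4.51175, y(2.420)=4.51172
parabola through these three points peaks at t≈2.414 with y≈4.51178

max y = 4.512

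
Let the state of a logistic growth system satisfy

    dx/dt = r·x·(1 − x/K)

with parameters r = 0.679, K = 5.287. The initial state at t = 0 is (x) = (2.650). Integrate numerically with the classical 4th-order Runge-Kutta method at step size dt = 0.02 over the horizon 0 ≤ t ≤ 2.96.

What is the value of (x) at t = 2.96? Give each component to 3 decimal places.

t=0.000: state=(2.650)
step 1 (dt=0.02): k1=(0.897), k2=(0.897), k3=(0.897), k4=(0.897); state += dt/6·(k1+2k2+2k3+k4)
t=0.020: state=(2.668)
t=0.040: state=(2.686)
t=0.060: state=(2.704)
continuing one RK4 step at a time; state shown every 5 steps (Δt=0.1):
t=0.100: state=(2.740)
t=0.200: state=(2.829)
t=0.300: state=(2.918)
t=0.400: state=(3.007)
t=0.500: state=(3.094)
t=0.600: state=(3.181)
t=0.700: state=(3.266)
t=0.800: state=(3.350)
t=0.900: state=(3.433)
t=1.000: state=(3.514)
t=1.100: state=(3.593)
t=1.200: state=(3.670)
t=1.300: state=(3.745)
t=1.400: state=(3.818)
t=1.500: state=(3.889)
t=1.600: state=(3.958)
t=1.700: state=(4.024)
t=1.800: state=(4.089)
t=1.900: state=(4.150)
t=2.000: state=(4.210)
t=2.100: state=(4.267)
t=2.200: state=(4.322)
t=2.300: state=(4.374)
t=2.400: state=(4.424)
t=2.500: state=(4.472)
t=2.600: state=(4.518)
t=2.700: state=(4.561)
t=2.800: state=(4.603)
t=2.900: state=(4.642)
t=2.960: state=(4.665)

(x) = (4.665)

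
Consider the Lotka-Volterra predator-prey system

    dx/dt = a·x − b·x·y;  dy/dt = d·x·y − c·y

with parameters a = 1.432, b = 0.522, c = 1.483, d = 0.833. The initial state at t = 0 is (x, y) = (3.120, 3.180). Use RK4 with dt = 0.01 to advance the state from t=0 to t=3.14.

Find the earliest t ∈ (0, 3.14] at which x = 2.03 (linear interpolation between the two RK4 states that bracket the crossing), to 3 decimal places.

t=0.000: state=(3.120, 3.180)
step 1 (dt=0.01): k1=(-0.711, 3.549), k2=(-0.739, 3.559), k3=(-0.739, 3.559), k4=(-0.767, 3.569); state += dt/6·(k1+2k2+2k3+k4)
t=0.010: state=(3.113, 3.216)
t=0.020: state=(3.105, 3.251)
t=0.030: state=(3.096, 3.287)
continuing one RK4 step at a time; state shown every 20 steps (Δt=0.2):
t=0.200: state=(2.870, 3.905)
t=0.400: state=(2.457, 4.530)
t=0.580: state=(2.041, 4.860)
next step: t=0.590: state=(2.018, 4.870) — x has crossed 2.03
linear interpolation between t=0.580 (2.04064) and t=0.590 (2.01817) → t≈0.585

t = 0.585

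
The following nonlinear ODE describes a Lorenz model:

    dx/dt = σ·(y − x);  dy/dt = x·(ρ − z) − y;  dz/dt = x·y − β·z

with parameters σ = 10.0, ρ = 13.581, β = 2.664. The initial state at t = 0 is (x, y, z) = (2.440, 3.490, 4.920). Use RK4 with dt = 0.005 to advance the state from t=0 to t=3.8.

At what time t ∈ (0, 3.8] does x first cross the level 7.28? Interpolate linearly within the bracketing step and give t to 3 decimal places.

t=0.000: state=(2.440, 3.490, 4.920)
step 1 (dt=0.005): k1=(10.500, 17.643, -4.591), k2=(10.679, 17.854, -4.360), k3=(10.679, 17.856, -4.359), k4=(10.859, 18.070, -4.124); state += dt/6·(k1+2k2+2k3+k4)
t=0.005: state=(2.493, 3.579, 4.898)
t=0.010: state=(2.549, 3.671, 4.879)
t=0.015: state=(2.606, 3.764, 4.862)
continuing one RK4 step at a time; state shown every 40 steps (Δt=0.2):
t=0.200: state=(6.151, 8.784, 7.116)
t=0.240: state=(7.225, 9.921, 8.785)
next step: t=0.245: state=(7.360, 10.041, 9.030) — x has crossed 7.28
linear interpolation between t=0.240 (7.22540) and t=0.245 (7.35984) → t≈0.242

t = 0.242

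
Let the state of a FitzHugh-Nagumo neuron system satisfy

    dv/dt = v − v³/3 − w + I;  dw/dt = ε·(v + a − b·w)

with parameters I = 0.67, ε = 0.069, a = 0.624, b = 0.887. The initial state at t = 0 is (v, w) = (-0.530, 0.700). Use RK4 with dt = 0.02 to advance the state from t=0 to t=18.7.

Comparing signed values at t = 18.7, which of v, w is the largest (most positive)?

t=0.000: state=(-0.530, 0.700)
step 1 (dt=0.02): k1=(-0.510, -0.036), k2=(-0.514, -0.037), k3=(-0.514, -0.037), k4=(-0.517, -0.037); state += dt/6·(k1+2k2+2k3+k4)
t=0.020: state=(-0.540, 0.699)
t=0.040: state=(-0.551, 0.699)
t=0.060: state=(-0.561, 0.698)
continuing one RK4 step at a time; state shown every 50 steps (Δt=1):
t=1.000: state=(-1.147, 0.645)
t=2.000: state=(-1.555, 0.555)
t=3.000: state=(-1.620, 0.456)
t=4.000: state=(-1.585, 0.364)
t=5.000: state=(-1.532, 0.280)
t=6.000: state=(-1.474, 0.204)
t=7.000: state=(-1.414, 0.137)
t=8.000: state=(-1.352, 0.078)
t=9.000: state=(-1.287, 0.027)
t=10.000: state=(-1.218, -0.017)
t=11.000: state=(-1.144, -0.053)
t=12.000: state=(-1.061, -0.082)
t=13.000: state=(-0.964, -0.103)
t=14.000: state=(-0.840, -0.116)
t=15.000: state=(-0.663, -0.118)
t=16.000: state=(-0.354, -0.104)
t=17.000: state=(0.346, -0.060)
t=18.000: state=(1.564, 0.051)
t=18.700: state=(1.890, 0.162)
compare at T: v=1.890, w=0.162

largest component: v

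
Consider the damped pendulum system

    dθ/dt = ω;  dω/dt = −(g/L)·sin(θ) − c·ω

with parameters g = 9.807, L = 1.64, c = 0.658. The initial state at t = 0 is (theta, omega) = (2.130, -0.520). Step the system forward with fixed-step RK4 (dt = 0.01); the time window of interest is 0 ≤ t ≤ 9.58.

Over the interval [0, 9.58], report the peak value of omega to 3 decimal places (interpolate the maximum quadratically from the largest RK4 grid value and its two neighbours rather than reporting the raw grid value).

t=0.000: state=(2.130, -0.520)
step 1 (dt=0.01): k1=(-0.520, -4.727), k2=(-0.544, -4.720), k3=(-0.544, -4.720), k4=(-0.567, -4.713); state += dt/6·(k1+2k2+2k3+k4)
t=0.010: state=(2.125, -0.567)
t=0.020: state=(2.119, -0.614)
t=0.030: state=(2.112, -0.661)
continuing one RK4 step at a time; state shown every 50 steps (Δt=0.5):
t=0.500: state=(1.292, -2.788)
t=1.000: state=(-0.325, -2.986)
t=1.500: state=(-1.162, -0.234)
t=2.000: state=(-0.669, 1.942)
t=2.500: state=(0.357, 1.676)
t=3.000: state=(0.715, -0.285)
t=3.500: state=(0.218, -1.414)
t=4.000: state=(-0.375, -0.702)
t=4.500: state=(-0.391, 0.574)
t=5.000: state=(0.027, 0.872)
t=5.500: state=(0.297, 0.118)
t=6.000: state=(0.162, -0.555)
t=6.500: state=(-0.116, -0.422)
t=7.000: state=(-0.186, 0.145)
t=7.500: state=(-0.028, 0.392)
t=8.000: state=(0.117, 0.130)
t=8.500: state=(0.090, -0.204)
t=9.000: state=(-0.030, -0.216)
t=9.500: state=(-0.083, 0.018)
t=9.580: state=(-0.080, 0.055)
largest grid value and its neighbours: omega(2.190)=2.19323, omega(2.200)=2.19410, omega(2.210)=2.19369
parabola through these three points peaks at t≈2.202 with omega≈2.19412

max omega = 2.194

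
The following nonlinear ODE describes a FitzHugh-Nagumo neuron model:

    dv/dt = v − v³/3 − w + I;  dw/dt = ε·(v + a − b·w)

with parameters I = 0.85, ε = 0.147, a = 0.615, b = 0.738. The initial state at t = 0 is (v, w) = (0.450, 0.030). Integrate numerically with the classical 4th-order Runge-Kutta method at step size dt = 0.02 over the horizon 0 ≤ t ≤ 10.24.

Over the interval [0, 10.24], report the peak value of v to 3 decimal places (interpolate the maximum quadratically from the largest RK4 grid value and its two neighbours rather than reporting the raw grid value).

t=0.000: state=(0.450, 0.030)
step 1 (dt=0.02): k1=(1.240, 0.153), k2=(1.248, 0.155), k3=(1.248, 0.155), k4=(1.256, 0.157); state += dt/6·(k1+2k2+2k3+k4)
t=0.020: state=(0.475, 0.033)
t=0.040: state=(0.500, 0.036)
t=0.060: state=(0.526, 0.039)
continuing one RK4 step at a time; state shown every 25 steps (Δt=0.5):
t=0.500: state=(1.134, 0.129)
t=1.000: state=(1.670, 0.269)
t=1.500: state=(1.860, 0.426)
t=2.000: state=(1.873, 0.582)
t=2.500: state=(1.833, 0.728)
t=3.000: state=(1.780, 0.863)
t=3.500: state=(1.722, 0.986)
t=4.000: state=(1.663, 1.099)
t=4.500: state=(1.603, 1.202)
t=5.000: state=(1.541, 1.295)
t=5.500: state=(1.478, 1.379)
t=6.000: state=(1.414, 1.453)
t=6.500: state=(1.347, 1.519)
t=7.000: state=(1.277, 1.577)
t=7.500: state=(1.202, 1.626)
t=8.000: state=(1.122, 1.668)
t=8.500: state=(1.035, 1.701)
t=9.000: state=(0.936, 1.726)
t=9.500: state=(0.819, 1.741)
t=10.000: state=(0.676, 1.747)
t=10.240: state=(0.592, 1.746)
largest grid value and its neighbours: v(1.780)=1.87798, v(1.800)=1.87803, v(1.820)=1.87796
parabola through these three points peaks at t≈1.798 with v≈1.87803

max v = 1.878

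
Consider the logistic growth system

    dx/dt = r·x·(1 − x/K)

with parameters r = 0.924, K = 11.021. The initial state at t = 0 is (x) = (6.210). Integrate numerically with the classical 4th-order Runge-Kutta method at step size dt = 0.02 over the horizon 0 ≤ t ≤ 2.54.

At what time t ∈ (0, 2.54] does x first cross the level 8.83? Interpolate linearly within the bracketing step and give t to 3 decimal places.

t=0.000: state=(6.210)
step 1 (dt=0.02): k1=(2.505), k2=(2.502), k3=(2.502), k4=(2.499); state += dt/6·(k1+2k2+2k3+k4)
t=0.020: state=(6.260)
t=0.040: state=(6.310)
t=0.060: state=(6.360)
continuing one RK4 step at a time; state shown every 5 steps (Δt=0.1):
t=0.100: state=(6.459)
t=0.200: state=(6.704)
t=0.300: state=(6.944)
t=0.400: state=(7.178)
t=0.500: state=(7.406)
t=0.600: state=(7.627)
t=0.700: state=(7.840)
t=0.800: state=(8.045)
t=0.900: state=(8.241)
t=1.000: state=(8.429)
t=1.100: state=(8.608)
t=1.200: state=(8.777)
t=1.220: state=(8.810)
next step: t=1.240: state=(8.843) — x has crossed 8.83
linear interpolation between t=1.220 (8.81017) and t=1.240 (8.84264) → t≈1.232

t = 1.232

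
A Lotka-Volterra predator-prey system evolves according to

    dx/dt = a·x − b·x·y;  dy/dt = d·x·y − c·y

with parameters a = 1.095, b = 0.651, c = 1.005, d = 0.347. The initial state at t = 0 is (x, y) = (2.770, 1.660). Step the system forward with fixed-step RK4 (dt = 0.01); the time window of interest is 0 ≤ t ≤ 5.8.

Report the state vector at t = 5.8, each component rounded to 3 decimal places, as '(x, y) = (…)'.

(x, y) = (2.765, 1.674)

t=0.000: state=(2.770, 1.660)
step 1 (dt=0.01): k1=(0.040, -0.073), k2=(0.040, -0.073), k3=(0.040, -0.073), k4=(0.041, -0.072); state += dt/6·(k1+2k2+2k3+k4)
t=0.010: state=(2.770, 1.659)
t=0.020: state=(2.771, 1.659)
t=0.030: state=(2.771, 1.658)
continuing one RK4 step at a time; state shown every 20 steps (Δt=0.2):
t=0.200: state=(2.781, 1.646)
t=0.400: state=(2.796, 1.634)
t=0.600: state=(2.815, 1.623)
t=0.800: state=(2.839, 1.616)
t=1.000: state=(2.864, 1.611)
t=1.200: state=(2.891, 1.609)
t=1.400: state=(2.919, 1.610)
t=1.600: state=(2.946, 1.614)
t=1.800: state=(2.971, 1.621)
t=2.000: state=(2.993, 1.630)
t=2.200: state=(3.011, 1.642)
t=2.400: state=(3.024, 1.656)
t=2.600: state=(3.031, 1.672)
t=2.800: state=(3.032, 1.687)
t=3.000: state=(3.027, 1.703)
t=3.200: state=(3.016, 1.718)
t=3.400: state=(2.999, 1.731)
t=3.600: state=(2.977, 1.743)
t=3.800: state=(2.952, 1.751)
t=4.000: state=(2.925, 1.756)
t=4.200: state=(2.896, 1.758)
t=4.400: state=(2.868, 1.756)
t=4.600: state=(2.841, 1.751)
t=4.800: state=(2.817, 1.743)
t=5.000: state=(2.797, 1.732)
t=5.200: state=(2.781, 1.719)
t=5.400: state=(2.770, 1.705)
t=5.600: state=(2.765, 1.690)
t=5.800: state=(2.765, 1.674)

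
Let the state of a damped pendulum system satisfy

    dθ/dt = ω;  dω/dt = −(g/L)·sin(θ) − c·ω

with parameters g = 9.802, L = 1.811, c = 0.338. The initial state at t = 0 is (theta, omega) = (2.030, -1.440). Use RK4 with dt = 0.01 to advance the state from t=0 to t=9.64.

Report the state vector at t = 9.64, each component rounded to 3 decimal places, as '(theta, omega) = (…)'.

t=0.000: state=(2.030, -1.440)
step 1 (dt=0.01): k1=(-1.440, -4.365), k2=(-1.462, -4.375), k3=(-1.462, -4.375), k4=(-1.484, -4.385); state += dt/6·(k1+2k2+2k3+k4)
t=0.010: state=(2.015, -1.484)
t=0.020: state=(2.000, -1.528)
t=0.030: state=(1.985, -1.572)
continuing one RK4 step at a time; state shown every 50 steps (Δt=0.5):
t=0.500: state=(0.757, -3.524)
t=1.000: state=(-0.952, -2.615)
t=1.500: state=(-1.553, 0.197)
t=2.000: state=(-0.837, 2.500)
t=2.500: state=(0.536, 2.399)
t=3.000: state=(1.167, 0.019)
t=3.500: state=(0.618, -2.010)
t=4.000: state=(-0.460, -1.827)
t=4.500: state=(-0.896, 0.175)
t=5.000: state=(-0.366, 1.710)
t=5.500: state=(0.464, 1.248)
t=6.000: state=(0.674, -0.437)
t=6.500: state=(0.146, -1.427)
t=7.000: state=(-0.456, -0.733)
t=7.500: state=(-0.475, 0.626)
t=8.000: state=(0.020, 1.118)
t=8.500: state=(0.416, 0.313)
t=9.000: state=(0.299, -0.701)
t=9.500: state=(-0.126, -0.800)
t=9.640: state=(-0.227, -0.632)

(theta, omega) = (-0.227, -0.632)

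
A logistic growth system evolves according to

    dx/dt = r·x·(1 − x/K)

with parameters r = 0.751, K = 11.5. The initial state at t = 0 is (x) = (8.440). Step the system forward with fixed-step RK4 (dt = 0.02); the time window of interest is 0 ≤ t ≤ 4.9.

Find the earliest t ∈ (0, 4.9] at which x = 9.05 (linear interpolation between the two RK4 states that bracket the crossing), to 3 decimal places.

t=0.000: state=(8.440)
step 1 (dt=0.02): k1=(1.687), k2=(1.681), k3=(1.681), k4=(1.675); state += dt/6·(k1+2k2+2k3+k4)
t=0.020: state=(8.474)
t=0.040: state=(8.507)
t=0.060: state=(8.540)
continuing one RK4 step at a time; state shown every 10 steps (Δt=0.2):
t=0.200: state=(8.765)
t=0.380: state=(9.037)
next step: t=0.400: state=(9.066) — x has crossed 9.05
linear interpolation between t=0.380 (9.03700) and t=0.400 (9.06595) → t≈0.389

t = 0.389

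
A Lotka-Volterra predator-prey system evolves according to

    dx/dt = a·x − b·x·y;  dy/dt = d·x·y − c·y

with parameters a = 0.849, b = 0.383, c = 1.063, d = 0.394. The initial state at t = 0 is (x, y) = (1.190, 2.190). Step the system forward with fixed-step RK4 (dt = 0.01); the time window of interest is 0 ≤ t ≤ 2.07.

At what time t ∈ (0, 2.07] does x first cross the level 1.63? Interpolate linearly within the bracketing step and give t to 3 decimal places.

t=0.000: state=(1.190, 2.190)
step 1 (dt=0.01): k1=(0.012, -1.301), k2=(0.015, -1.297), k3=(0.015, -1.297), k4=(0.018, -1.293); state += dt/6·(k1+2k2+2k3+k4)
t=0.010: state=(1.190, 2.177)
t=0.020: state=(1.190, 2.164)
t=0.030: state=(1.191, 2.151)
continuing one RK4 step at a time; state shown every 10 steps (Δt=0.1):
t=0.100: state=(1.194, 2.064)
t=0.200: state=(1.204, 1.945)
t=0.300: state=(1.219, 1.835)
t=0.400: state=(1.240, 1.732)
t=0.500: state=(1.265, 1.636)
t=0.600: state=(1.296, 1.547)
t=0.700: state=(1.332, 1.465)
t=0.800: state=(1.373, 1.389)
t=0.900: state=(1.419, 1.319)
t=1.000: state=(1.470, 1.256)
t=1.100: state=(1.527, 1.198)
t=1.200: state=(1.589, 1.145)
t=1.260: state=(1.629, 1.116)
next step: t=1.270: state=(1.636, 1.111) — x has crossed 1.63
linear interpolation between t=1.260 (1.62949) and t=1.270 (1.63638) → t≈1.261

t = 1.261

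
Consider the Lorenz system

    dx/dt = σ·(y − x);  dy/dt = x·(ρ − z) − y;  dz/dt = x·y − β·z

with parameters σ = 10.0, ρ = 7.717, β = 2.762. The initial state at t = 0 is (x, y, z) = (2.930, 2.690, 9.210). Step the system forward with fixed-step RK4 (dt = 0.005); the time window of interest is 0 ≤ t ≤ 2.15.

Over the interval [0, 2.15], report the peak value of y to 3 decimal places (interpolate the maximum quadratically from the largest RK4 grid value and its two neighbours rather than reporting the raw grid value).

max y = 5.685

t=0.000: state=(2.930, 2.690, 9.210)
step 1 (dt=0.005): k1=(-2.400, -7.064, -17.556), k2=(-2.517, -6.910, -17.503), k3=(-2.510, -6.910, -17.503), k4=(-2.620, -6.756, -17.449); state += dt/6·(k1+2k2+2k3+k4)
t=0.005: state=(2.917, 2.655, 9.122)
t=0.010: state=(2.904, 2.622, 9.036)
t=0.015: state=(2.889, 2.591, 8.949)
continuing one RK4 step at a time; state shown every 20 steps (Δt=0.1):
t=0.100: state=(2.594, 2.261, 7.573)
t=0.200: state=(2.361, 2.244, 6.222)
t=0.300: state=(2.365, 2.486, 5.202)
t=0.400: state=(2.594, 2.927, 4.530)
t=0.500: state=(3.024, 3.547, 4.231)
t=0.600: state=(3.627, 4.301, 4.357)
t=0.700: state=(4.338, 5.062, 4.952)
t=0.800: state=(5.011, 5.592, 5.966)
t=0.900: state=(5.423, 5.633, 7.127)
t=1.000: state=(5.401, 5.154, 7.987)
t=1.100: state=(4.984, 4.440, 8.239)
t=1.200: state=(4.406, 3.837, 7.933)
t=1.300: state=(3.907, 3.499, 7.333)
t=1.400: state=(3.608, 3.420, 6.685)
t=1.500: state=(3.524, 3.540, 6.146)
t=1.600: state=(3.624, 3.801, 5.805)
t=1.700: state=(3.860, 4.144, 5.703)
t=1.800: state=(4.172, 4.498, 5.849)
t=1.900: state=(4.485, 4.772, 6.202)
t=2.000: state=(4.716, 4.881, 6.660)
t=2.100: state=(4.799, 4.796, 7.076)
t=2.150: state=(4.777, 4.693, 7.225)
largest grid value and its neighbours: y(0.850)=5.68360, y(0.855)=5.68505, y(0.860)=5.68504
parabola through these three points peaks at t≈0.857 with y≈5.68523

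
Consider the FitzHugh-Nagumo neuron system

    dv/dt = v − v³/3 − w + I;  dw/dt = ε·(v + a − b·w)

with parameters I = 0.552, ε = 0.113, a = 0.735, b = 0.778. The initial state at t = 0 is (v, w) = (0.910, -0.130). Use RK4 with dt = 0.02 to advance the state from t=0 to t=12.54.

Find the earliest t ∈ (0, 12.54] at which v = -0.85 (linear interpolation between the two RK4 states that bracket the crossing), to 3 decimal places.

t = 11.499

t=0.000: state=(0.910, -0.130)
step 1 (dt=0.02): k1=(1.341, 0.197), k2=(1.341, 0.199), k3=(1.341, 0.199), k4=(1.341, 0.200); state += dt/6·(k1+2k2+2k3+k4)
t=0.020: state=(0.937, -0.126)
t=0.040: state=(0.964, -0.122)
t=0.060: state=(0.990, -0.118)
continuing one RK4 step at a time; state shown every 25 steps (Δt=0.5):
t=0.500: state=(1.510, -0.016)
t=1.000: state=(1.802, 0.119)
t=1.500: state=(1.862, 0.256)
t=2.000: state=(1.841, 0.388)
t=2.500: state=(1.797, 0.513)
t=3.000: state=(1.746, 0.629)
t=3.500: state=(1.692, 0.738)
t=4.000: state=(1.637, 0.839)
t=4.500: state=(1.580, 0.932)
t=5.000: state=(1.522, 1.018)
t=5.500: state=(1.461, 1.098)
t=6.000: state=(1.397, 1.170)
t=6.500: state=(1.330, 1.236)
t=7.000: state=(1.259, 1.295)
t=7.500: state=(1.181, 1.347)
t=8.000: state=(1.094, 1.393)
t=8.500: state=(0.996, 1.431)
t=9.000: state=(0.879, 1.462)
t=9.500: state=(0.734, 1.485)
t=10.000: state=(0.540, 1.497)
t=10.500: state=(0.258, 1.496)
t=11.000: state=(-0.182, 1.475)
t=11.480: state=(-0.822, 1.427)
next step: t=11.500: state=(-0.852, 1.425) — v has crossed -0.85
linear interpolation between t=11.480 (-0.82160) and t=11.500 (-0.85191) → t≈11.499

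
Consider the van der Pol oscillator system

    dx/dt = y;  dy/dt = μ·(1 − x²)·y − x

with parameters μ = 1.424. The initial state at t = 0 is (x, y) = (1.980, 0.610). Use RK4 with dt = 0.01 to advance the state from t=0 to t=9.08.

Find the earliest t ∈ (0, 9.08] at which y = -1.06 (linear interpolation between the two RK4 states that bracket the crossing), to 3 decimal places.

t = 2.102

t=0.000: state=(1.980, 0.610)
step 1 (dt=0.01): k1=(0.610, -4.517), k2=(0.587, -4.436), k3=(0.588, -4.437), k4=(0.566, -4.357); state += dt/6·(k1+2k2+2k3+k4)
t=0.010: state=(1.986, 0.566)
t=0.020: state=(1.991, 0.523)
t=0.030: state=(1.996, 0.482)
continuing one RK4 step at a time; state shown every 50 steps (Δt=0.5):
t=0.500: state=(1.967, -0.343)
t=1.000: state=(1.748, -0.510)
t=1.500: state=(1.458, -0.663)
t=2.000: state=(1.063, -0.960)
t=2.100: state=(0.962, -1.058)
next step: t=2.110: state=(0.951, -1.069) — y has crossed -1.06
linear interpolation between t=2.100 (-1.05767) and t=2.110 (-1.06853) → t≈2.102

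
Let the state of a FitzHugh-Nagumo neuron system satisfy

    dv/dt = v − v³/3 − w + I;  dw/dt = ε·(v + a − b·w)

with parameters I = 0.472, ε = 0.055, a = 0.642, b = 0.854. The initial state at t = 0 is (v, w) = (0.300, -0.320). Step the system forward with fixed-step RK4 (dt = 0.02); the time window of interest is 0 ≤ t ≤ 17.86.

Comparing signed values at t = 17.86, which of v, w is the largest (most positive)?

largest component: w

t=0.000: state=(0.300, -0.320)
step 1 (dt=0.02): k1=(1.083, 0.067), k2=(1.092, 0.067), k3=(1.092, 0.067), k4=(1.101, 0.068); state += dt/6·(k1+2k2+2k3+k4)
t=0.020: state=(0.322, -0.319)
t=0.040: state=(0.344, -0.317)
t=0.060: state=(0.367, -0.316)
continuing one RK4 step at a time; state shown every 50 steps (Δt=1):
t=1.000: state=(1.573, -0.220)
t=2.000: state=(1.946, -0.077)
t=3.000: state=(1.925, 0.066)
t=4.000: state=(1.875, 0.199)
t=5.000: state=(1.824, 0.324)
t=6.000: state=(1.773, 0.440)
t=7.000: state=(1.720, 0.548)
t=8.000: state=(1.667, 0.649)
t=9.000: state=(1.613, 0.742)
t=10.000: state=(1.557, 0.827)
t=11.000: state=(1.500, 0.906)
t=12.000: state=(1.440, 0.978)
t=13.000: state=(1.377, 1.043)
t=14.000: state=(1.310, 1.102)
t=15.000: state=(1.238, 1.154)
t=16.000: state=(1.156, 1.200)
t=17.000: state=(1.061, 1.239)
t=17.860: state=(0.962, 1.267)
compare at T: v=0.962, w=1.267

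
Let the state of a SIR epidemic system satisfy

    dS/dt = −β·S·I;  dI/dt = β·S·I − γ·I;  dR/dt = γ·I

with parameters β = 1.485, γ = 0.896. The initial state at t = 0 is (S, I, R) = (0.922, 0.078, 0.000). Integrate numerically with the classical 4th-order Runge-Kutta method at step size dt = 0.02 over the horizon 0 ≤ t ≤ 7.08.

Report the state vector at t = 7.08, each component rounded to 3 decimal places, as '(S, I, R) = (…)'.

(S, I, R) = (0.317, 0.039, 0.644)

t=0.000: state=(0.922, 0.078, 0.000)
step 1 (dt=0.02): k1=(-0.107, 0.037, 0.070), k2=(-0.107, 0.037, 0.070), k3=(-0.107, 0.037, 0.070), k4=(-0.108, 0.037, 0.071); state += dt/6·(k1+2k2+2k3+k4)
t=0.020: state=(0.920, 0.079, 0.001)
t=0.040: state=(0.918, 0.079, 0.003)
t=0.060: state=(0.916, 0.080, 0.004)
continuing one RK4 step at a time; state shown every 25 steps (Δt=0.5):
t=0.500: state=(0.864, 0.097, 0.039)
t=1.000: state=(0.799, 0.115, 0.087)
t=1.500: state=(0.729, 0.129, 0.141)
t=2.000: state=(0.660, 0.138, 0.202)
t=2.500: state=(0.595, 0.141, 0.264)
t=3.000: state=(0.537, 0.137, 0.327)
t=3.500: state=(0.486, 0.128, 0.386)
t=4.000: state=(0.444, 0.115, 0.441)
t=4.500: state=(0.410, 0.101, 0.489)
t=5.000: state=(0.382, 0.087, 0.531)
t=5.500: state=(0.360, 0.073, 0.567)
t=6.000: state=(0.343, 0.060, 0.597)
t=6.500: state=(0.329, 0.050, 0.621)
t=7.000: state=(0.319, 0.040, 0.641)
t=7.080: state=(0.317, 0.039, 0.644)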